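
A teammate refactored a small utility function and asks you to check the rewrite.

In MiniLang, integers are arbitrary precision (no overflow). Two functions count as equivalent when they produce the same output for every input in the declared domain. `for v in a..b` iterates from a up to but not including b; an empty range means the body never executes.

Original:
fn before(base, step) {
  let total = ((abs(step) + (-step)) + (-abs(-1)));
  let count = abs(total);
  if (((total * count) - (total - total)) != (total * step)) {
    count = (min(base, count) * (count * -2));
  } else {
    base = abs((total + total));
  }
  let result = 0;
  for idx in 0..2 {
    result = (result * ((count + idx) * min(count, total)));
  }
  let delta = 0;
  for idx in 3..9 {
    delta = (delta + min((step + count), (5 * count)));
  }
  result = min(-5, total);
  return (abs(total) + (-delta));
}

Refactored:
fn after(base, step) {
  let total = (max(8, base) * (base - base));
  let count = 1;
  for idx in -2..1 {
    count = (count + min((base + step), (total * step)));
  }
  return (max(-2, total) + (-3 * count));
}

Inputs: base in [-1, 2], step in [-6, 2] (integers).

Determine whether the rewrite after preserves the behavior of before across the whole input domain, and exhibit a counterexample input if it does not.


Input base=-1, step=-6: -85 from before versus 60 from after.
verdict: not equivalent; witness: base=-1, step=-6


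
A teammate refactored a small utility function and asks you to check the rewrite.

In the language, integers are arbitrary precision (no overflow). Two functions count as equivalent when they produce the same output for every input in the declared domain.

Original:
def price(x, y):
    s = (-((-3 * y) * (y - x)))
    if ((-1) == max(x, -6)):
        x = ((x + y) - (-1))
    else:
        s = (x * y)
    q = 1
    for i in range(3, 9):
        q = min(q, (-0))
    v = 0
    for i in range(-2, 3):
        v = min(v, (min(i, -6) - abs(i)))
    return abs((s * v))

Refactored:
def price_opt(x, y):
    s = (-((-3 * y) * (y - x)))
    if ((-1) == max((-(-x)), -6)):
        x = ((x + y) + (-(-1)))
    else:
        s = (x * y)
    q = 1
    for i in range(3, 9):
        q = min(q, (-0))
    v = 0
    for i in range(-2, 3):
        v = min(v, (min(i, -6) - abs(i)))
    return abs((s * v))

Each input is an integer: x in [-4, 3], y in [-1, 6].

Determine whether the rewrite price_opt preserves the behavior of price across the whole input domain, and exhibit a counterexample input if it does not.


Behavior is preserved: although arithmetic usage differs, the outputs never diverge.
One worked example (x=-4, y=3) — price: s = 63; ((-1) == max(x, -6)) -> false; s = -12; q = 1; [i=3]; q = 0; [i=4]; q = 0; [i=5]; q = 0; [i=6]; q = 0; [i=7]; q = 0; [i=8]; q = 0; v = 0; [i=-2]; v = -8; [i=-1]; v = -8; [i=0]; v = -8; [i=1]; v = -8; [i=2]; v = -8; return 96; price_opt: s = 63; ((-1) == max((-(-x)), -6)) -> false; s = -12; q = 1; [i=3]; q = 0; [i=4]; q = 0; [i=5]; q = 0; [i=6]; q = 0; [i=7]; q = 0; [i=8]; q = 0; v = 0; [i=-2]; v = -8; [i=-1]; v = -8; [i=0]; v = -8; [i=1]; v = -8; [i=2]; v = -8; return 96; agreement on 96.
Sweeping the whole domain (64 inputs) finds no disagreement.
verdict: equivalent


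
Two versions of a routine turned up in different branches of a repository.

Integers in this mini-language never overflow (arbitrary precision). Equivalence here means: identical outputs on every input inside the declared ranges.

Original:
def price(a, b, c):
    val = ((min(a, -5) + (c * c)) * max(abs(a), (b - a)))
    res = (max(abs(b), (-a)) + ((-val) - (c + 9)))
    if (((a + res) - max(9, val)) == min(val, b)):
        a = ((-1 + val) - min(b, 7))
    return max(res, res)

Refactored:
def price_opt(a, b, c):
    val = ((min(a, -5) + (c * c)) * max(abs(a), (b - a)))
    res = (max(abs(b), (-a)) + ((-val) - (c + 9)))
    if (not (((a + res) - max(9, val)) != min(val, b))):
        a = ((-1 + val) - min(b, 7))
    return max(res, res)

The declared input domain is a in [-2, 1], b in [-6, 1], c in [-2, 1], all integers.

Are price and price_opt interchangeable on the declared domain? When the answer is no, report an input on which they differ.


Reading the diff, among the changes: comparison usage differs; also boolean connective usage differs.
As a probe, take a=0, b=-6, c=1: price runs val becomes 0; next res becomes -4; next (((a + res) - max(9, val)) == min(val, b)) evaluates to false; next final value -4; price_opt runs val becomes 0; next res becomes -4; next (not (((a + res) - max(9, val)) != min(val, b))) evaluates to false; next final value -4; both end at -4.
Checked all 128 inputs in the declared domain: the outputs agree on every one.
verdict: equivalent


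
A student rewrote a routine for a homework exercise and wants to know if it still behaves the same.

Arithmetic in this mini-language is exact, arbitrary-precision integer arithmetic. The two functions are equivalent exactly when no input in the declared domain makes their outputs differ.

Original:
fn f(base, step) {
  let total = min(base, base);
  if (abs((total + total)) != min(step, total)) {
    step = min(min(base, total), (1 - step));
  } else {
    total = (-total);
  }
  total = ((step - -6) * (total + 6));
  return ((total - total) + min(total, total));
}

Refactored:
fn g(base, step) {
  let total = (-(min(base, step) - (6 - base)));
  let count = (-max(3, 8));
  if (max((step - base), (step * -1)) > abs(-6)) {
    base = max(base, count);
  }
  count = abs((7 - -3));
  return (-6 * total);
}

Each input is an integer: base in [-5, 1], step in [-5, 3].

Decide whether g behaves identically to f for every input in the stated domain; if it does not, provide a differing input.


At base=-5, step=-5: f gives 1, g gives -96.
verdict: not equivalent; witness: base=-5, step=-5


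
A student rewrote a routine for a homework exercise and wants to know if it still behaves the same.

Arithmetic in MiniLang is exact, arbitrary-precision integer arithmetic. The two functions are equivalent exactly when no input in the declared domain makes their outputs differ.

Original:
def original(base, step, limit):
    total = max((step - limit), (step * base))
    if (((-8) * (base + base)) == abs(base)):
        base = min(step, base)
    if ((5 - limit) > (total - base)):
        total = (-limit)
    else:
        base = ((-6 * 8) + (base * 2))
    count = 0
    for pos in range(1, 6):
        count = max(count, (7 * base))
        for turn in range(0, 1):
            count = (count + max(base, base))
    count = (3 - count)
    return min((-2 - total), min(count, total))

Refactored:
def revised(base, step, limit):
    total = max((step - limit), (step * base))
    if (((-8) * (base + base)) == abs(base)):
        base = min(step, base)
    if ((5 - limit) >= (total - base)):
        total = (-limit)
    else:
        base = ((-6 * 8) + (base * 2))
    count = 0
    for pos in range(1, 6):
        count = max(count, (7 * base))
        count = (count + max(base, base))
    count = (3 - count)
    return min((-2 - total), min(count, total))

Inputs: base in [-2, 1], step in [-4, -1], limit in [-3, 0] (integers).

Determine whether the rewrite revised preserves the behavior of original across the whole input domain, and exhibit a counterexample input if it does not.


Evaluate both at base=-2, step=-3, limit=-3.
original: total = 6; (((-8) * (base + base)) == abs(base)) -> false; ((5 - limit) > (total - base)) -> false; base = -52; count = 0; [pos=1]; count = 0; [turn=0]; count = -52; [pos=2]; count = -52; [turn=0]; count = -104; [pos=3]; count = -104; [turn=0]; count = -156; [pos=4]; count = -156; [turn=0]; count = -208; [pos=5]; count = -208; [turn=0]; count = -260; count = 263; return -8
revised: total = 6; (((-8) * (base + base)) == abs(base)) -> false; ((5 - limit) >= (total - base)) -> true; total = 3; count = 0; [pos=1]; count = 0; count = -2; [pos=2]; count = -2; count = -4; [pos=3]; count = -4; count = -6; [pos=4]; count = -6; count = -8; [pos=5]; count = -8; count = -10; count = 13; return -5
-8 vs -5 — the two versions disagree here.
verdict: not equivalent; witness: base=-2, step=-3, limit=-3


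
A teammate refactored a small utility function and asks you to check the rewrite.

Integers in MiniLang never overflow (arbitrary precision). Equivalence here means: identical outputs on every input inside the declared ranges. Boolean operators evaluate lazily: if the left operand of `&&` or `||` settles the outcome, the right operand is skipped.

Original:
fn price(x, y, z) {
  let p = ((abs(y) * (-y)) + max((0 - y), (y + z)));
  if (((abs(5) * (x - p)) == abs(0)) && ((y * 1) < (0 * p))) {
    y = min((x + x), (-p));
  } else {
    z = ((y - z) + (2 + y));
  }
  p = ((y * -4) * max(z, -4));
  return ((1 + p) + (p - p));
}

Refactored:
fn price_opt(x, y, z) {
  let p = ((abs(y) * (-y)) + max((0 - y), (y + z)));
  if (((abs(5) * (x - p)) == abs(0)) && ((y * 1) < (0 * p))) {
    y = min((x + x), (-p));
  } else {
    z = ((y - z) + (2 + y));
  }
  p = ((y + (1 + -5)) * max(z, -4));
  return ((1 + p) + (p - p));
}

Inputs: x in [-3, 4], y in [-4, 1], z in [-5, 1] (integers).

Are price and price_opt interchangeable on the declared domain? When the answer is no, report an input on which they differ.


Not equivalent: x=-3, y=-4, z=-5 separates them (-15 vs 9).
price: p=20, then (((abs(5) * (x - p)) == abs(0)) && ((y * 1) < (0 * p))) is false, then z=-1, then p=-16, then returns -15
price_opt: p=20, then (((abs(5) * (x - p)) == abs(0)) && ((y * 1) < (0 * p))) is false, then z=-1, then p=8, then returns 9
verdict: not equivalent; witness: x=-3, y=-4, z=-5


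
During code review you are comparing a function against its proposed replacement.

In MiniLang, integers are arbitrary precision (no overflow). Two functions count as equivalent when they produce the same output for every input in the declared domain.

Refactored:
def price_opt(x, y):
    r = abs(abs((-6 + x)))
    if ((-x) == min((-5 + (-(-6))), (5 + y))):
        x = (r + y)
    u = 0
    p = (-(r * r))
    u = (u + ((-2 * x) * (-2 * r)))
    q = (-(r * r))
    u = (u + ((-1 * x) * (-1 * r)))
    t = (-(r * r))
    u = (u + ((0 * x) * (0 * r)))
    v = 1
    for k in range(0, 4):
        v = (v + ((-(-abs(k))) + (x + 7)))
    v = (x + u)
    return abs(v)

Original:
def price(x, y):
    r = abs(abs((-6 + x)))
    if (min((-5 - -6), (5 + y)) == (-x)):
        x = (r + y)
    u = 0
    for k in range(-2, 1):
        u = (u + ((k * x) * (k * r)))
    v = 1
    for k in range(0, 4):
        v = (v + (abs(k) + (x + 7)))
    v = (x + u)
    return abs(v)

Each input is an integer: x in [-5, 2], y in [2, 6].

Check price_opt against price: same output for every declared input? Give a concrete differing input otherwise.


The two versions differ — the changes include local variable names differ, and arithmetic usage differs, and statement counts differ, and constant usage differs, and loop structure differs.
Tracing x=1, y=6: price: r becomes 5; next (min((-5 - -6), (5 + y)) == (-x)) evaluates to false; next u becomes 0; next at k=-2:; next u becomes 20; next at k=-1:; next u becomes 25; next at k=0:; next u becomes 25; next v becomes 1; next at k=0:; next v becomes 9; next at k=1:; next v becomes 18; next at k=2:; next v becomes 28; next at k=3:; next v becomes 39; next v becomes 26; next final value 26 | price_opt: r becomes 5; next ((-x) == min((-5 + (-(-6))), (5 + y))) evaluates to false; next u becomes 0; next p becomes -25; next u becomes 20; next q becomes -25; next u becomes 25; next t becomes -25; next u becomes 25; next v becomes 1; next at k=0:; next v becomes 9; next at k=1:; next v becomes 18; next at k=2:; next v becomes 28; next at k=3:; next v becomes 39; next v becomes 26; next final value 26 — matching result 26.
Checked all 40 inputs in the declared domain: the outputs agree on every one.
verdict: equivalent


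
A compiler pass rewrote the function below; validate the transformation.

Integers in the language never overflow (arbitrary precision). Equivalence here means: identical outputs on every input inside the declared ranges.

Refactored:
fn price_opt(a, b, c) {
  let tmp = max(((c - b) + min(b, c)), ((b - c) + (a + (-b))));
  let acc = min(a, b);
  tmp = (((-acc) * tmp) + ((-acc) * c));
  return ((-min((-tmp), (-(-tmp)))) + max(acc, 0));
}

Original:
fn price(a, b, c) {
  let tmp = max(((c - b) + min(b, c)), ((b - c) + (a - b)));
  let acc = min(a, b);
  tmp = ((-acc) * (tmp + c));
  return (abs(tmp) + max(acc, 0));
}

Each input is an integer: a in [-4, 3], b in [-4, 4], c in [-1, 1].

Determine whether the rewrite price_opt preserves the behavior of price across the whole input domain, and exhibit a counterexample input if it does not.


Although min/max/abs usage differs, plus arithmetic usage differs, 216/216 inputs agree.
verdict: equivalent


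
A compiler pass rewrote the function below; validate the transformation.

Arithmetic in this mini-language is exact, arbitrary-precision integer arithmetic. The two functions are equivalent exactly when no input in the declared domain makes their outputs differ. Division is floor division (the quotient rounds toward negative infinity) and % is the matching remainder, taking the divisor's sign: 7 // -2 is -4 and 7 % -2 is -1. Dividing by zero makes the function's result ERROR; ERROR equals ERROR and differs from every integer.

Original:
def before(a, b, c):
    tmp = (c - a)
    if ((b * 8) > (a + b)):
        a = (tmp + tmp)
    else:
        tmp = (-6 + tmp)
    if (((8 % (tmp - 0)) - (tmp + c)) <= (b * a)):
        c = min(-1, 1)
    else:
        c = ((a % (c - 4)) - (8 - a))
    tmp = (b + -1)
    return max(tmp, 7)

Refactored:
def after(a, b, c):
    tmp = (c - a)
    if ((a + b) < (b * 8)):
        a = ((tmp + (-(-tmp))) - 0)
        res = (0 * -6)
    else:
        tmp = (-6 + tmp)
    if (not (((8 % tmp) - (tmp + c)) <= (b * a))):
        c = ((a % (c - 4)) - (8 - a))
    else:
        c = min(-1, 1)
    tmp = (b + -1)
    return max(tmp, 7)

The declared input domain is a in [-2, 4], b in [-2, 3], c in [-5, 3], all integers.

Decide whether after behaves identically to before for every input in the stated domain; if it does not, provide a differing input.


Side by side, the visible changes include: comparison usage differs; and statement counts differ; and constant usage differs; and arithmetic usage differs; and local variable names differ; and boolean connective usage differs.
Tracing a=-1, b=3, c=-5: before: tmp becomes -4; next ((b * 8) > (a + b)) evaluates to true; next a becomes -8; next (((8 % (tmp - 0)) - (tmp + c)) <= (b * a)) evaluates to false; next c becomes -24; next tmp becomes 2; next final value 7 | after: tmp becomes -4; next ((a + b) < (b * 8)) evaluates to true; next a becomes -8; next res becomes 0; next (not (((8 % tmp) - (tmp + c)) <= (b * a))) evaluates to true; next c becomes -24; next tmp becomes 2; next final value 7 — matching result 7.
Every one of the 378 inputs gives matching results.
verdict: equivalent


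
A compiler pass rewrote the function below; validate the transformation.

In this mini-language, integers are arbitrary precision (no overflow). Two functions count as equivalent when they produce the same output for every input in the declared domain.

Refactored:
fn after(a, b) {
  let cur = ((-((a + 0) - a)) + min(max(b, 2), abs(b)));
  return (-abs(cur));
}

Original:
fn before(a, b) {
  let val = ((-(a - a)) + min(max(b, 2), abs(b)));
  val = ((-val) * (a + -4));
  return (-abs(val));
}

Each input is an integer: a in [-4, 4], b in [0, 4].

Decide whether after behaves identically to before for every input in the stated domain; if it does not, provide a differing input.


These are not equivalent — on a=-4, b=1 the outputs split (-8 vs -1).
before: val=1, then val=8, then returns -8
after: cur=1, then returns -1
verdict: not equivalent; witness: a=-4, b=1


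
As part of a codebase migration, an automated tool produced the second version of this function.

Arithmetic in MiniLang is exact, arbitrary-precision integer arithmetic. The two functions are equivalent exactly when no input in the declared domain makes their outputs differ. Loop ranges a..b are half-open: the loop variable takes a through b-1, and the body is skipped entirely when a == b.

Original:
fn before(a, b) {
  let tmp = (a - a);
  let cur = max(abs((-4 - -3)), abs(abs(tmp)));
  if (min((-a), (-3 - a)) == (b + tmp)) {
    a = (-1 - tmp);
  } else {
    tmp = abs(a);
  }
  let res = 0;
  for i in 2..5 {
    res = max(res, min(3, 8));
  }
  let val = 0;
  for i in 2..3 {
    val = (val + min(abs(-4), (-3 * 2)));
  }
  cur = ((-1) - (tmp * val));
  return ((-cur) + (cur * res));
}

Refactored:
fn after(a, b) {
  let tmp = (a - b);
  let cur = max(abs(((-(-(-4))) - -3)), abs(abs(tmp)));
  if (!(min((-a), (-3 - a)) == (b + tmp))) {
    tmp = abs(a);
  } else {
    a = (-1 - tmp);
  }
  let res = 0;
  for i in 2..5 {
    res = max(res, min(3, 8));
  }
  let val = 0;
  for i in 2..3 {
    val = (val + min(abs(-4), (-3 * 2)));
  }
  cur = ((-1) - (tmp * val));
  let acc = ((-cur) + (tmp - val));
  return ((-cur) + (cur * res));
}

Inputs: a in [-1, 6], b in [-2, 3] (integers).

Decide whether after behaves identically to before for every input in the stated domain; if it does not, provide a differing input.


The rewrite breaks on a=-1, b=-2, where the results are -2 and 10.
before: tmp = 0; cur = 1; (min((-a), (-3 - a)) == (b + tmp)) -> true; a = -1; res = 0; [i=2]; res = 3; [i=3]; res = 3; [i=4]; res = 3; val = 0; [i=2]; val = -6; cur = -1; return -2
after: tmp = 1; cur = 1; (!(min((-a), (-3 - a)) == (b + tmp))) -> true; tmp = 1; res = 0; [i=2]; res = 3; [i=3]; res = 3; [i=4]; res = 3; val = 0; [i=2]; val = -6; cur = 5; acc = 2; return 10
verdict: not equivalent; witness: a=-1, b=-2


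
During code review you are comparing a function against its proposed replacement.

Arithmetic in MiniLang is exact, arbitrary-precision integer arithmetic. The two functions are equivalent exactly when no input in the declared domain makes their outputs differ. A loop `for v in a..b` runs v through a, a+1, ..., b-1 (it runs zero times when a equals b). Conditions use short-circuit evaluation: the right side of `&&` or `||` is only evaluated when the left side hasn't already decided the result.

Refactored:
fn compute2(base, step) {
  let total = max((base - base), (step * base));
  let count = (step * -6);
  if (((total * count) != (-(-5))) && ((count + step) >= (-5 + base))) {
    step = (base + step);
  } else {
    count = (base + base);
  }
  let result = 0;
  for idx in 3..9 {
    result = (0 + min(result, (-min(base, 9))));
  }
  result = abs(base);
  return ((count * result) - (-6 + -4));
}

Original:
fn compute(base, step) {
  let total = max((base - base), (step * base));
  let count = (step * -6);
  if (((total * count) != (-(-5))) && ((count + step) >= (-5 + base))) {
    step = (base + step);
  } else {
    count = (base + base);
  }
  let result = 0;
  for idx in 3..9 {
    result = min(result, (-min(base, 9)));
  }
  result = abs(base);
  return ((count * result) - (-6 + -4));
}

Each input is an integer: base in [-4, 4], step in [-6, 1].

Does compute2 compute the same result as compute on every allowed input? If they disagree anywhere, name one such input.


Side by side, the visible changes include: arithmetic usage differs, constant usage differs.
Spot check at base=0, step=-4 — compute: total = 0; count = 24; (((total * count) != (-(-5))) && ((count + step) >= (-5 + base))) -> true; step = -4; result = 0; [idx=3]; result = 0; [idx=4]; result = 0; [idx=5]; result = 0; [idx=6]; result = 0; [idx=7]; result = 0; [idx=8]; result = 0; result = 0; return 10. compute2: total = 0; count = 24; (((total * count) != (-(-5))) && ((count + step) >= (-5 + base))) -> true; step = -4; result = 0; [idx=3]; result = 0; [idx=4]; result = 0; [idx=5]; result = 0; [idx=6]; result = 0; [idx=7]; result = 0; [idx=8]; result = 0; result = 0; return 10. Both give 10.
Checked all 72 inputs in the declared domain: the outputs agree on every one.
verdict: equivalent


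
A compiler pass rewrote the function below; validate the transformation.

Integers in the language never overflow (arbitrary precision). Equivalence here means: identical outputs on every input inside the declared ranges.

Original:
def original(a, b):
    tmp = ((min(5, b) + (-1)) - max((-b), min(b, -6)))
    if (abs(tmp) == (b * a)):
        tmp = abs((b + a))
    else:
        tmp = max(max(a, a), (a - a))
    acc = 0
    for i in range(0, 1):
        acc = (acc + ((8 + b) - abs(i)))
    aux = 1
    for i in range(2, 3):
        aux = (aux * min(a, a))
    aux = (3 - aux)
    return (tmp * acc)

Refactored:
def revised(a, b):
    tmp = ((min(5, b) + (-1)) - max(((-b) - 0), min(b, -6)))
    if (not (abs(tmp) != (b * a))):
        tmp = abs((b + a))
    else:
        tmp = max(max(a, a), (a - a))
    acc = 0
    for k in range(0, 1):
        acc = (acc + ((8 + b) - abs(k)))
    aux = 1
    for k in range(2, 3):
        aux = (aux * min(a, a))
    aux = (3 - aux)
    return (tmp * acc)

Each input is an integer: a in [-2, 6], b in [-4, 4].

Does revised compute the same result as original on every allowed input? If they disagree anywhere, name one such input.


Side by side, the visible changes include: boolean connective usage differs, comparison usage differs, arithmetic usage differs, constant usage differs, local variable names differ.
Spot check at a=3, b=1 — original: tmp = 1; (abs(tmp) == (b * a)) -> false; tmp = 3; acc = 0; [i=0]; acc = 9; aux = 1; [i=2]; aux = 3; aux = 0; return 27. revised: tmp = 1; (not (abs(tmp) != (b * a))) -> false; tmp = 3; acc = 0; [k=0]; acc = 9; aux = 1; [k=2]; aux = 3; aux = 0; return 27. Both give 27.
An exhaustive pass over the 81 declared inputs shows identical outputs.
verdict: equivalent


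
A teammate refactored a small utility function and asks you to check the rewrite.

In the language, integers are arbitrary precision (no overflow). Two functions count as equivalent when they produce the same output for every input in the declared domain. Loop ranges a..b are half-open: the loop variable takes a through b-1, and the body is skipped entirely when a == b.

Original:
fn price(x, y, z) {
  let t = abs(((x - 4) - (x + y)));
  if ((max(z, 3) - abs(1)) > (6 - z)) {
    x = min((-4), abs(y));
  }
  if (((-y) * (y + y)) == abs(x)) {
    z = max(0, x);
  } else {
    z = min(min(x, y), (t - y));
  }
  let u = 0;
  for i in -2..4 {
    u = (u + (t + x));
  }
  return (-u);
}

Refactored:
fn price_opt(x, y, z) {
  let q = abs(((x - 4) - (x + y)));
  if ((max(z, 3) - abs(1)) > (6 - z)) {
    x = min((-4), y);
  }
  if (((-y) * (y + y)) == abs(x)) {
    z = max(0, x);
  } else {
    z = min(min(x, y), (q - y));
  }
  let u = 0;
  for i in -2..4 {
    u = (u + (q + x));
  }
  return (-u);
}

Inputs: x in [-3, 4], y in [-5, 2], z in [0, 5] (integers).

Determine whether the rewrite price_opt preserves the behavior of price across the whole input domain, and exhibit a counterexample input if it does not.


Run the pair on x=-3, y=-5, z=4.
price: t becomes 1; next ((max(z, 3) - abs(1)) > (6 - z)) evaluates to true; next x becomes -4; next (((-y) * (y + y)) == abs(x)) evaluates to false; next z becomes -5; next u becomes 0; next at i=-2:; next u becomes -3; next at i=-1:; next u becomes -6; next at i=0:; next u becomes -9; next at i=1:; next u becomes -12; next at i=2:; next u becomes -15; next at i=3:; next u becomes -18; next final value 18
price_opt: q becomes 1; next ((max(z, 3) - abs(1)) > (6 - z)) evaluates to true; next x becomes -5; next (((-y) * (y + y)) == abs(x)) evaluates to false; next z becomes -5; next u becomes 0; next at i=-2:; next u becomes -4; next at i=-1:; next u becomes -8; next at i=0:; next u becomes -12; next at i=1:; next u becomes -16; next at i=2:; next u becomes -20; next at i=3:; next u becomes -24; next final value 24
18 against 24: the behavior changed.
verdict: not equivalent; witness: x=-3, y=-5, z=4


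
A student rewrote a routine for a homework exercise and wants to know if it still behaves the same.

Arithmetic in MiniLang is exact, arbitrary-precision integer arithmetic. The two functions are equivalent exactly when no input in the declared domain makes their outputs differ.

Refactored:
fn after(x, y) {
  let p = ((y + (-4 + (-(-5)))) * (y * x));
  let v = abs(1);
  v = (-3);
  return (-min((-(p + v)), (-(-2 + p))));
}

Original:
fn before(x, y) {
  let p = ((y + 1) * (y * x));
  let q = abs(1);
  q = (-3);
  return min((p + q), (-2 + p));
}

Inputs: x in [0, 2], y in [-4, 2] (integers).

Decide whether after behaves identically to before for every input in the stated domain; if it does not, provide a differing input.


x=0, y=-4 yields -3 from before but -2 from after.
verdict: not equivalent; witness: x=0, y=-4


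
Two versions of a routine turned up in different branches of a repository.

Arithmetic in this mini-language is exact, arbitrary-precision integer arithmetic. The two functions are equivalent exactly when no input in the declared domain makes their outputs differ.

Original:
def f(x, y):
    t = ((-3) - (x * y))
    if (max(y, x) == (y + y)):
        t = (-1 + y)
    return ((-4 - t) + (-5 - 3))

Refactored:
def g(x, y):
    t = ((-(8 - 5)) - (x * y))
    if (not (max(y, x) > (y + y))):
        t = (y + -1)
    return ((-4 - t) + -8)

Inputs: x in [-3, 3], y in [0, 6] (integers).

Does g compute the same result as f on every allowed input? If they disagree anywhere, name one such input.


Take x=-3, y=2.
f: t=3, then (max(y, x) == (y + y)) is false, then returns -15
g: t=3, then (not (max(y, x) > (y + y))) is true, then t=1, then returns -13
-15 against -13: the behavior changed.
verdict: not equivalent; witness: x=-3, y=2


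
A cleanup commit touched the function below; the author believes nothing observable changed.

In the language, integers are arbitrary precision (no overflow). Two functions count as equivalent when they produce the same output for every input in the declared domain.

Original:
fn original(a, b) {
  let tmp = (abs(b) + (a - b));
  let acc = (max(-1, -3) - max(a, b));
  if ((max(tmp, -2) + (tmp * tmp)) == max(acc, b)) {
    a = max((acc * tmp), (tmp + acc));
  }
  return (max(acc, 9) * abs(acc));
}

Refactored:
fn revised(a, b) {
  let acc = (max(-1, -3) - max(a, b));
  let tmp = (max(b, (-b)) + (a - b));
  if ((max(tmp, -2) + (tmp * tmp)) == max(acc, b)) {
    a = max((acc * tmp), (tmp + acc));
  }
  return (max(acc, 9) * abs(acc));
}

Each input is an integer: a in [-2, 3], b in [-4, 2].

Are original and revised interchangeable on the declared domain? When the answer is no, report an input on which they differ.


The two versions differ — the changes include min/max/abs usage differs.
Tracing a=-2, b=-4: original: tmp=6, then acc=1, then ((max(tmp, -2) + (tmp * tmp)) == max(acc, b)) is false, then returns 9 | revised: acc=1, then tmp=6, then ((max(tmp, -2) + (tmp * tmp)) == max(acc, b)) is false, then returns 9 — matching result 9.
Every one of the 42 inputs gives matching results.
verdict: equivalent


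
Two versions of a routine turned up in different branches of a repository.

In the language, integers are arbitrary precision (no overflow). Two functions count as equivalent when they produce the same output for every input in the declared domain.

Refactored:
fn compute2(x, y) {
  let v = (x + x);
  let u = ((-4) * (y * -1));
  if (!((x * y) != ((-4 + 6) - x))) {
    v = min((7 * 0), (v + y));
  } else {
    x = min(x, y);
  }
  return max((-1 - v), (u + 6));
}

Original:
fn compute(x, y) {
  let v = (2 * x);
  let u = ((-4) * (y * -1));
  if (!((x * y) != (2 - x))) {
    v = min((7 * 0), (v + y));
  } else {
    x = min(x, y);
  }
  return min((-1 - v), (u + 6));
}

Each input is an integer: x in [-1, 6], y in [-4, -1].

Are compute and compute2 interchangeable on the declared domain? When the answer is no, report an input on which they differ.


Take x=-1, y=-4.
compute: v := -2 | u := -16 | (!((x * y) != (2 - x))): false | x := -4 | result -10
compute2: v := -2 | u := -16 | (!((x * y) != ((-4 + 6) - x))): false | x := -4 | result 1
-10 against 1: the behavior changed.
verdict: not equivalent; witness: x=-1, y=-4


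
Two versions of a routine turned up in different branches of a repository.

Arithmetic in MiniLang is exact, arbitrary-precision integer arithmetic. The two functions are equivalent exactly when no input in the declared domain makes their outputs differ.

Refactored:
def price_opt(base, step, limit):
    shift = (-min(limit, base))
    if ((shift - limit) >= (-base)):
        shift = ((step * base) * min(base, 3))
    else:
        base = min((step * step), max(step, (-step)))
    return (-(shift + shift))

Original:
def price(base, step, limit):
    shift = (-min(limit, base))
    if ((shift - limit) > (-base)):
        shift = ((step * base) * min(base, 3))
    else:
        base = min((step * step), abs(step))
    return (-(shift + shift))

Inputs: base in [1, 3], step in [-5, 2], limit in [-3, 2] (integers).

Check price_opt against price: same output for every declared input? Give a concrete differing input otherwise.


Run the pair on base=2, step=-5, limit=1.
price: shift becomes -1; next ((shift - limit) > (-base)) evaluates to false; next base becomes 5; next final value 2
price_opt: shift becomes -1; next ((shift - limit) >= (-base)) evaluates to true; next shift becomes -20; next final value 40
2 != 40, so the rewrite changes behavior.
verdict: not equivalent; witness: base=2, step=-5, limit=1


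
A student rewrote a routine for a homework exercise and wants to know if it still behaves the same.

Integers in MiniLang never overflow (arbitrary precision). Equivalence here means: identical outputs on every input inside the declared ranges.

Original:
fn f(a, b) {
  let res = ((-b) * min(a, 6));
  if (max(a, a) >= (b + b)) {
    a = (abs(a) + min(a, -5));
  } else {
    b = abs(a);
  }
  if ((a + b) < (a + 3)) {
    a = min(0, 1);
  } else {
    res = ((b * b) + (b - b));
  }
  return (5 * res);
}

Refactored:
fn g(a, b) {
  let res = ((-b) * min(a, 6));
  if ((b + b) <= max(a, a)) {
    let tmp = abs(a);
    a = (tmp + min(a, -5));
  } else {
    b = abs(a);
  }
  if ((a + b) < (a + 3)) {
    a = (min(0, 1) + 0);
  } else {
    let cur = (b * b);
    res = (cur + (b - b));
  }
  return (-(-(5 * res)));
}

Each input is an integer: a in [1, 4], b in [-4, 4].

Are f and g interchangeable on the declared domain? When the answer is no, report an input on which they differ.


Equivalent — the differences include statement counts differ, comparison usage differs, arithmetic usage differs, local variable names differ, constant usage differs, yet no declared input distinguishes the two.
Spot check at a=1, b=1 — f: res=-1, then (max(a, a) >= (b + b)) is false, then b=1, then ((a + b) < (a + 3)) is true, then a=0, then returns -5. g: res=-1, then ((b + b) <= max(a, a)) is false, then b=1, then ((a + b) < (a + 3)) is true, then a=0, then returns -5. Both give -5.
Sweeping the whole domain (36 inputs) finds no disagreement.
verdict: equivalent


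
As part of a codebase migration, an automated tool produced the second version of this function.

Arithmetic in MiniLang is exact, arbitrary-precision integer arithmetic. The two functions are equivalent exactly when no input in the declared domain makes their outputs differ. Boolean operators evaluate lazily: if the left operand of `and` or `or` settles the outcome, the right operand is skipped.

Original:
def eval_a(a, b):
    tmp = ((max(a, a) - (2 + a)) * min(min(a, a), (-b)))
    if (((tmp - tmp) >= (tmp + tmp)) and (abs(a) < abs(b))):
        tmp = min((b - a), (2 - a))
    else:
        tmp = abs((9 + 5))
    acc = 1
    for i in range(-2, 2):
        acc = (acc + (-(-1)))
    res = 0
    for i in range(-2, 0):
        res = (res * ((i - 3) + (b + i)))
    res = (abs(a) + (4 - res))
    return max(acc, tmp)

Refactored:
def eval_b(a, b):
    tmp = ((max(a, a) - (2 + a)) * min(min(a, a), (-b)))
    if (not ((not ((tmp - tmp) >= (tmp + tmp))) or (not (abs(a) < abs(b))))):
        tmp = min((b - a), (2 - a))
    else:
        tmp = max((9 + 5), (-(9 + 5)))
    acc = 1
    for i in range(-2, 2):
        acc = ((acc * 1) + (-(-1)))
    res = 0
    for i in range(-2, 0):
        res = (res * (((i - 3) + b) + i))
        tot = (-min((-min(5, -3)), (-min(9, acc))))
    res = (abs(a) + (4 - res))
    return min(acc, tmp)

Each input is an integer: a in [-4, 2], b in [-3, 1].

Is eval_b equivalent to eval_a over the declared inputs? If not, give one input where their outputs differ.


At a=-4, b=-3: eval_a gives 14, eval_b gives 5.
verdict: not equivalent; witness: a=-4, b=-3


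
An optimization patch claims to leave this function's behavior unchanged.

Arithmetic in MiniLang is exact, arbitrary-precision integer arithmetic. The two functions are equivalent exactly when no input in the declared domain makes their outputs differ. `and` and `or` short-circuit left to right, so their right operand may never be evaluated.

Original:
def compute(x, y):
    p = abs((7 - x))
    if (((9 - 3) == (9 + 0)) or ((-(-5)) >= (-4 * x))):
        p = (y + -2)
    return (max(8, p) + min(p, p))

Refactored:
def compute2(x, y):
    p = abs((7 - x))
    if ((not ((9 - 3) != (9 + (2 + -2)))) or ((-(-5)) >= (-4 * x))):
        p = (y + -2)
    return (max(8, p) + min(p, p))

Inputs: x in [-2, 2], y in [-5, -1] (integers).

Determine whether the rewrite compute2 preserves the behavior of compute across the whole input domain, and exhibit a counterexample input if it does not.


Behavior is preserved: although constant usage differs, plus arithmetic usage differs, plus boolean connective usage differs, plus comparison usage differs, the outputs never diverge.
One worked example (x=2, y=-5) — compute: p = 5; (((9 - 3) == (9 + 0)) or ((-(-5)) >= (-4 * x))) -> true; p = -7; return 1; compute2: p = 5; ((not ((9 - 3) != (9 + (2 + -2)))) or ((-(-5)) >= (-4 * x))) -> true; p = -7; return 1; agreement on 1.
An exhaustive pass over the 25 declared inputs shows identical outputs.
verdict: equivalent


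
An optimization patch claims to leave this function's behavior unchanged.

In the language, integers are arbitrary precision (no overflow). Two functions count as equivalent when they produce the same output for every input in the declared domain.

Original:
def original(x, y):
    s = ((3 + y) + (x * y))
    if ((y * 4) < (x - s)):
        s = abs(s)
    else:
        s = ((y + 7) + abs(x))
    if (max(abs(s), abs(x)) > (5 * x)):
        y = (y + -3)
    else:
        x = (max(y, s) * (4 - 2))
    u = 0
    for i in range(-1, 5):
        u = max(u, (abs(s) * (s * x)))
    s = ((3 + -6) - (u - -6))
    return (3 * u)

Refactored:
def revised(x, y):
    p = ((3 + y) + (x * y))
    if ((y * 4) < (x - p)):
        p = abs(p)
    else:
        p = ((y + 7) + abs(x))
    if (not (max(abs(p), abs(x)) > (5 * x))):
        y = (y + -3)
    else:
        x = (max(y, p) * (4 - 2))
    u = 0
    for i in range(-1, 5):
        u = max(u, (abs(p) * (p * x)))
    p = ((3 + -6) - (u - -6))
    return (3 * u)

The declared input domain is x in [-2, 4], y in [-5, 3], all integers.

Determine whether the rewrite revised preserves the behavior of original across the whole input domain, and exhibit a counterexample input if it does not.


These are not equivalent — on x=-2, y=-5 the outputs split (0 vs 3072).
original: s = 8; ((y * 4) < (x - s)) -> true; s = 8; (max(abs(s), abs(x)) > (5 * x)) -> true; y = -8; u = 0; [i=-1]; u = 0; [i=0]; u = 0; [i=1]; u = 0; [i=2]; u = 0; [i=3]; u = 0; [i=4]; u = 0; s = -9; return 0
revised: p = 8; ((y * 4) < (x - p)) -> true; p = 8; (not (max(abs(p), abs(x)) > (5 * x))) -> false; x = 16; u = 0; [i=-1]; u = 1024; [i=0]; u = 1024; [i=1]; u = 1024; [i=2]; u = 1024; [i=3]; u = 1024; [i=4]; u = 1024; p = -1033; return 3072
verdict: not equivalent; witness: x=-2, y=-5


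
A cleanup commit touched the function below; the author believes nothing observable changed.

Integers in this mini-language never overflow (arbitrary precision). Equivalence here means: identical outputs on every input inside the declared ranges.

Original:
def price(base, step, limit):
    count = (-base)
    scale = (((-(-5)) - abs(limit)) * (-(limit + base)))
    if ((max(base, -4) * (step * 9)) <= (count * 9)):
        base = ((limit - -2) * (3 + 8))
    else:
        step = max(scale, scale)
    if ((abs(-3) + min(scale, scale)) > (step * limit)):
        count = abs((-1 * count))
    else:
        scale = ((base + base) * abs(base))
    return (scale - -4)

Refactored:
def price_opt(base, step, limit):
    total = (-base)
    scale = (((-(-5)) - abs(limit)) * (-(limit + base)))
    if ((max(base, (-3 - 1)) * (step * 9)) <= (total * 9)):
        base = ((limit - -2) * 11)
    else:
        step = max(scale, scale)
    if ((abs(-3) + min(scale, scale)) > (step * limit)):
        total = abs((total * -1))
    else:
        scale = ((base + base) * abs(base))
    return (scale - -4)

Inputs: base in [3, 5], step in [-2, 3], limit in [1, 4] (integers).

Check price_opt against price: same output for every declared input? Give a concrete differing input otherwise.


Changes here: arithmetic usage differs, plus local variable names differ, plus constant usage differs; the full 72-point sweep finds no disagreement.
verdict: equivalent


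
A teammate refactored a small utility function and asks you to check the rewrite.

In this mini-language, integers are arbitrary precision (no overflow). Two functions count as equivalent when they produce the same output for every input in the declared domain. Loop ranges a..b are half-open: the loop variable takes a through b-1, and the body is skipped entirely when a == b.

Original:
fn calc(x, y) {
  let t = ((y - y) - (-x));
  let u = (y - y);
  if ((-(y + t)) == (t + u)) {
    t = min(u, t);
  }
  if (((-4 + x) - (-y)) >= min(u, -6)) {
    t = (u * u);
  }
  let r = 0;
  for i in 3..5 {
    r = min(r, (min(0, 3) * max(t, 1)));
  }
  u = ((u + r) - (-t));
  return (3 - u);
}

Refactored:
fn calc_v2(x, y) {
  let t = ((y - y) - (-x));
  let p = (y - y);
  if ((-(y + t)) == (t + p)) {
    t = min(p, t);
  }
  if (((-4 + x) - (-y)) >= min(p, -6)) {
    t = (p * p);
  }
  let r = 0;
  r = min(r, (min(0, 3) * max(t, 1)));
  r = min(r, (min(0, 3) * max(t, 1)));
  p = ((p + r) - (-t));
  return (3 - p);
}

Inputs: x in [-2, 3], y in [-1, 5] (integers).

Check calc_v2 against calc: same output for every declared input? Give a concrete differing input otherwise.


This is a faithful refactor — constant usage differs, and min/max/abs usage differs, and local variable names differ, and arithmetic usage differs, and loop structure differs, but the computed results match everywhere.
As a probe, take x=3, y=0: calc runs t := 3 | u := 0 | ((-(y + t)) == (t + u)): false | (((-4 + x) - (-y)) >= min(u, -6)): true | t := 0 | r := 0 | iter i=3: | r := 0 | iter i=4: | r := 0 | u := 0 | result 3; calc_v2 runs t := 3 | p := 0 | ((-(y + t)) == (t + p)): false | (((-4 + x) - (-y)) >= min(p, -6)): true | t := 0 | r := 0 | r := 0 | r := 0 | p := 0 | result 3; both end at 3.
Checked all 42 inputs in the declared domain: the outputs agree on every one.
verdict: equivalent


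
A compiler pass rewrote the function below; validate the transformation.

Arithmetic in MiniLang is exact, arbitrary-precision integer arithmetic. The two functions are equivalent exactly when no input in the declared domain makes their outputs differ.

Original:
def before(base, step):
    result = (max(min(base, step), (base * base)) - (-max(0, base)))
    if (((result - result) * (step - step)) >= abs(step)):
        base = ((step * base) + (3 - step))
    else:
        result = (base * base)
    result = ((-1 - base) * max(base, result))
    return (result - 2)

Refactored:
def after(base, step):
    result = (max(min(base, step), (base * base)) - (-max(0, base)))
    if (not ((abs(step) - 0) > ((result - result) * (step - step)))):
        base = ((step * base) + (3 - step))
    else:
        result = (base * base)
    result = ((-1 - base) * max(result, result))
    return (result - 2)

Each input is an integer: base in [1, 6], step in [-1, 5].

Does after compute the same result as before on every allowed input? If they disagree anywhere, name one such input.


Input base=1, step=0: -14 from before versus -10 from after.
verdict: not equivalent; witness: base=1, step=0
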